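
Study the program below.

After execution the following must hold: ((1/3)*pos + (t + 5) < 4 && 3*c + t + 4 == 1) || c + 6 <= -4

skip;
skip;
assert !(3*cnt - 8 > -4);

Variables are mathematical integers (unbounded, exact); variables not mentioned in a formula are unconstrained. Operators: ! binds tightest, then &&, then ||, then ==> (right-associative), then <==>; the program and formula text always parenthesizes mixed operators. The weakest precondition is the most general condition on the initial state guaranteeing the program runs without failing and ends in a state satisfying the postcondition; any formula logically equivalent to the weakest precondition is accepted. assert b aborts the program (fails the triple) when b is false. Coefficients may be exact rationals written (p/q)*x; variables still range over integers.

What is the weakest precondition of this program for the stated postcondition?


Working backward. After the program, the postcondition ((1/3)*pos + (t + 5) < 4 && 3*c + t + 4 == 1) || c + 6 <= -4 must hold; in canonical form it is ((1/3)*pos + t < -1 && 3*c + t == -3) || c <= -10.
Before assert !(3*cnt - 8 > -4): (!(3*cnt > 4)) && (((1/3)*pos + t < -1 && 3*c + t == -3) || c <= -10)
Before skip: (!(3*cnt > 4)) && (((1/3)*pos + t < -1 && 3*c + t == -3) || c <= -10)
Before skip: (!(3*cnt > 4)) && (((1/3)*pos + t < -1 && 3*c + t == -3) || c <= -10)
Answer: WP = (!(3*cnt > 4)) && (((1/3)*pos + t < -1 && 3*c + t == -3) || c <= -10)


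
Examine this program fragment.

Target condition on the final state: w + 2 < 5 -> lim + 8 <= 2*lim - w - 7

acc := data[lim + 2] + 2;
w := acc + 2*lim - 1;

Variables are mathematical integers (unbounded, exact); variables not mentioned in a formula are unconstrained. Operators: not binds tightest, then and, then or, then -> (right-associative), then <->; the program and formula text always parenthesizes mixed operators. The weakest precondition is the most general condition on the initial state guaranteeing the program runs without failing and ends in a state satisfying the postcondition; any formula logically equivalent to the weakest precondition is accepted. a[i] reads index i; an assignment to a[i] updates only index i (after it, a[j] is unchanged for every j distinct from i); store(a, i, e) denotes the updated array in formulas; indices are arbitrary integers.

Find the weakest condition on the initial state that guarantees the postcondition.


Working backward. After the program, the postcondition w + 2 < 5 -> lim + 8 <= 2*lim - w - 7 must hold; in canonical form it is w < 3 -> w <= lim - 15.
Before w := acc + 2*lim - 1: acc + 2*lim < 4 -> acc + lim <= -14
Before acc := data[lim + 2] + 2: data[lim + 2] + 2*lim < 2 -> data[lim + 2] + lim <= -16
Answer: WP = data[lim + 2] + 2*lim < 2 -> data[lim + 2] + lim <= -16


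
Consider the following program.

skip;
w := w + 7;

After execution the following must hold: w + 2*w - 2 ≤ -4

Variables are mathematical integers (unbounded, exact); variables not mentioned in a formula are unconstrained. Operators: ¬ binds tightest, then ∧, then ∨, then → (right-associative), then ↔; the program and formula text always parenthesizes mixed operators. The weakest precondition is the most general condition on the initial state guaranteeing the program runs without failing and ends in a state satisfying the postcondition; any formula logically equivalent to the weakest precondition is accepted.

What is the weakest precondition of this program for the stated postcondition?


Working backward. After the program, the postcondition w + 2*w - 2 ≤ -4 must hold; in canonical form it is 3*w ≤ -2.
Before w := w + 7: 3*w ≤ -23
Before skip: 3*w ≤ -23
Answer: WP = 3*w ≤ -23


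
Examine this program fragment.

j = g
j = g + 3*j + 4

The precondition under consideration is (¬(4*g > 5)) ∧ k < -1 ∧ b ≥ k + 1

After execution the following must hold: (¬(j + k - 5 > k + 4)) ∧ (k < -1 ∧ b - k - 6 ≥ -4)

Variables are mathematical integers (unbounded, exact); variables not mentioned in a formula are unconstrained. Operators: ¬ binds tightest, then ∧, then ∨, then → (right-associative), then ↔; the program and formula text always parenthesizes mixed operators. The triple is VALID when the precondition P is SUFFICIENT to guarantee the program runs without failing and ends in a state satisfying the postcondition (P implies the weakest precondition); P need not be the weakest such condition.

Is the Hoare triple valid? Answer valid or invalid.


Working backward. After the program, the postcondition (¬(j + k - 5 > k + 4)) ∧ (k < -1 ∧ b - k - 6 ≥ -4) must hold; in canonical form it is (¬(j > 9)) ∧ k < -1 ∧ b ≥ k + 2.
Before j := g + 3*j + 4: (¬(g + 3*j > 5)) ∧ k < -1 ∧ b ≥ k + 2
Before j := g: (¬(4*g > 5)) ∧ k < -1 ∧ b ≥ k + 2
The weakest precondition is (¬(4*g > 5)) ∧ k < -1 ∧ b ≥ k + 2.
Check whether (¬(4*g > 5)) ∧ k < -1 ∧ b ≥ k + 1 implies it.
Countermodel: at the initial state b = -1, g = 1, k = -2, the precondition holds but the weakest precondition fails.
Answer: invalid


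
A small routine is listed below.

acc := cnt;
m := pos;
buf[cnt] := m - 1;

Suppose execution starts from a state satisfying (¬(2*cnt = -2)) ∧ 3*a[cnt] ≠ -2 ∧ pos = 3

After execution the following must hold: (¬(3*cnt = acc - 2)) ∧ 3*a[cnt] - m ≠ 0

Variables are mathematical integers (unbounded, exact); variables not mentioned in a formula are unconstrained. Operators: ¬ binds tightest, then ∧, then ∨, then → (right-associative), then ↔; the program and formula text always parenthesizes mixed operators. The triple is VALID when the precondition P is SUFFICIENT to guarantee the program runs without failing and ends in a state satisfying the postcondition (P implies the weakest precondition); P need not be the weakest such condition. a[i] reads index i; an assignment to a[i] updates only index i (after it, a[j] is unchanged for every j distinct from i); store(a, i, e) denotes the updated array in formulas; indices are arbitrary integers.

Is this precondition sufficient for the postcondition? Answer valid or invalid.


Working backward. After the program, the postcondition (¬(3*cnt = acc - 2)) ∧ 3*a[cnt] - m ≠ 0 must hold; in canonical form it is (¬(3*cnt = acc - 2)) ∧ 3*a[cnt] ≠ m.
Before buf[cnt] := m - 1: (¬(3*cnt = acc - 2)) ∧ 3*a[cnt] ≠ m
Before m := pos: (¬(3*cnt = acc - 2)) ∧ 3*a[cnt] ≠ pos
Before acc := cnt: (¬(2*cnt = -2)) ∧ 3*a[cnt] ≠ pos
The weakest precondition is (¬(2*cnt = -2)) ∧ 3*a[cnt] ≠ pos.
Check whether (¬(2*cnt = -2)) ∧ 3*a[cnt] ≠ -2 ∧ pos = 3 implies it.
Countermodel: at the initial state a = {[0] = 1, elsewhere 1}, cnt = 0, pos = 3, the precondition holds but the weakest precondition fails.
Answer: invalid


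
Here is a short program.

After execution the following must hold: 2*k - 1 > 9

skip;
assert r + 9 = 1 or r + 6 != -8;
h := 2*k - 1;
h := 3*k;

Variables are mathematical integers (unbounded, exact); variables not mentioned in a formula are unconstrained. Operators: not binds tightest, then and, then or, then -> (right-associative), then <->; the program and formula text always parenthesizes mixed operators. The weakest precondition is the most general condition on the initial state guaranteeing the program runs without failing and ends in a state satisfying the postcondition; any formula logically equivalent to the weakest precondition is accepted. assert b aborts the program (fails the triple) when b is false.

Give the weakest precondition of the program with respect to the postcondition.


Working backward. After the program, the postcondition 2*k - 1 > 9 must hold; in canonical form it is 2*k > 10.
Before h := 3*k: 2*k > 10
Before h := 2*k - 1: 2*k > 10
Before assert r + 9 = 1 or r + 6 != -8: (r = -8 or r != -14) and 2*k > 10
Before skip: (r = -8 or r != -14) and 2*k > 10
Answer: WP = (r = -8 or r != -14) and 2*k > 10


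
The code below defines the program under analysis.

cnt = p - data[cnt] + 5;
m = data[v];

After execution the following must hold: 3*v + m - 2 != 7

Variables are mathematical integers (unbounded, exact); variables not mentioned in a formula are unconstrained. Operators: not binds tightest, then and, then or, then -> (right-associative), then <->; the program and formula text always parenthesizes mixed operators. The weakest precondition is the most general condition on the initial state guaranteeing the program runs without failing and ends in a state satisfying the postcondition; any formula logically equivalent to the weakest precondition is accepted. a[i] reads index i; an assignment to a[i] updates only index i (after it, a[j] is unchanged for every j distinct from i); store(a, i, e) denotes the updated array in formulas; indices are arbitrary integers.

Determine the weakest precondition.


Working backward. After the program, the postcondition 3*v + m - 2 != 7 must hold; in canonical form it is m + 3*v != 9.
Before m := data[v]: data[v] + 3*v != 9
Before cnt := p - data[cnt] + 5: data[v] + 3*v != 9
Answer: WP = data[v] + 3*v != 9


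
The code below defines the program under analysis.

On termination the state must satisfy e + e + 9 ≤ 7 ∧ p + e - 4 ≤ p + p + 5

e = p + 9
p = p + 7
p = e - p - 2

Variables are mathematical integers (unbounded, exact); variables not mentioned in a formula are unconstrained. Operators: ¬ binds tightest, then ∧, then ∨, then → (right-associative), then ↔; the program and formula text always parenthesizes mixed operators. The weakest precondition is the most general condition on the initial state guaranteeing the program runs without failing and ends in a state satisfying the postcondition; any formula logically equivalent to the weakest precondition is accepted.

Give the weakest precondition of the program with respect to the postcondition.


Working backward. After the program, the postcondition e + e + 9 ≤ 7 ∧ p + e - 4 ≤ p + p + 5 must hold; in canonical form it is 2*e ≤ -2 ∧ e ≤ p + 9.
Before p := e - p - 2: 2*e ≤ -2 ∧ p ≤ 7
Before p := p + 7: 2*e ≤ -2 ∧ p ≤ 0
Before e := p + 9: 2*p ≤ -20 ∧ p ≤ 0
Answer: WP = 2*p ≤ -20 ∧ p ≤ 0


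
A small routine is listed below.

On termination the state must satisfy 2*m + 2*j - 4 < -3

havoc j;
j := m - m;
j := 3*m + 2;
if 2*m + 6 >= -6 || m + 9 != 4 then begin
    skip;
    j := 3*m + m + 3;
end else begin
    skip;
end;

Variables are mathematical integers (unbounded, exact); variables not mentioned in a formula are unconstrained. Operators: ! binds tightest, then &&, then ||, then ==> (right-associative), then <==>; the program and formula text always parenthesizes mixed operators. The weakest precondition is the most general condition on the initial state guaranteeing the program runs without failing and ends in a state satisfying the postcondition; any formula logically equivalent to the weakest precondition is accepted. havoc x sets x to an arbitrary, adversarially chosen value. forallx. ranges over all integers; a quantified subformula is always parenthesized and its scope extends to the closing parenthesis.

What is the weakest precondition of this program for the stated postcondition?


Working backward. After the program, the postcondition 2*m + 2*j - 4 < -3 must hold; in canonical form it is 2*j + 2*m < 1.
Then branch requires 10*m < -5; else branch requires 2*j + 2*m < 1.
Before the if: ((2*m >= -12 || m != -5) ==> 10*m < -5) && ((!(2*m >= -12 || m != -5)) ==> 2*j + 2*m < 1)
Before j := 3*m + 2: ((2*m >= -12 || m != -5) ==> 10*m < -5) && ((!(2*m >= -12 || m != -5)) ==> 8*m < -3)
Before j := m - m: ((2*m >= -12 || m != -5) ==> 10*m < -5) && ((!(2*m >= -12 || m != -5)) ==> 8*m < -3)
Before havoc j: ((2*m >= -12 || m != -5) ==> 10*m < -5) && ((!(2*m >= -12 || m != -5)) ==> 8*m < -3)
Answer: WP = ((2*m >= -12 || m != -5) ==> 10*m < -5) && ((!(2*m >= -12 || m != -5)) ==> 8*m < -3)


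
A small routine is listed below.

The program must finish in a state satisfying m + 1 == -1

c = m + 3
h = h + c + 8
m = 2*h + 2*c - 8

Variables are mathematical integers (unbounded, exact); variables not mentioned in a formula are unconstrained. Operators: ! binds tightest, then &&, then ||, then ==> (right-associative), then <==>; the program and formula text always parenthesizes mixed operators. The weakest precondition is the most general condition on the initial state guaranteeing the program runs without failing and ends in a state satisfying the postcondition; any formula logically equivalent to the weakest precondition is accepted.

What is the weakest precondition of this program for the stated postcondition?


Working backward. After the program, the postcondition m + 1 == -1 must hold; in canonical form it is m == -2.
Before m := 2*h + 2*c - 8: 2*c + 2*h == 6
Before h := h + c + 8: 4*c + 2*h == -10
Before c := m + 3: 2*h + 4*m == -22
Answer: WP = 2*h + 4*m == -22


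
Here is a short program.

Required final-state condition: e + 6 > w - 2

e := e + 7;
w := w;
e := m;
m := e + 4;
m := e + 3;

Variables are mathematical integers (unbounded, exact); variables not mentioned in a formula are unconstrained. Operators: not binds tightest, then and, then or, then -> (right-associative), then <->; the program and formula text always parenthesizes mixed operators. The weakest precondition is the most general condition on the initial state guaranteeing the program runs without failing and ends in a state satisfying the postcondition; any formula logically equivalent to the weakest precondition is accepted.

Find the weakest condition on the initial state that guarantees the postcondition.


Working backward. After the program, the postcondition e + 6 > w - 2 must hold; in canonical form it is e > w - 8.
Before m := e + 3: e > w - 8
Before m := e + 4: e > w - 8
Before e := m: m > w - 8
Before w := w: m > w - 8
Before e := e + 7: m > w - 8
Answer: WP = m > w - 8


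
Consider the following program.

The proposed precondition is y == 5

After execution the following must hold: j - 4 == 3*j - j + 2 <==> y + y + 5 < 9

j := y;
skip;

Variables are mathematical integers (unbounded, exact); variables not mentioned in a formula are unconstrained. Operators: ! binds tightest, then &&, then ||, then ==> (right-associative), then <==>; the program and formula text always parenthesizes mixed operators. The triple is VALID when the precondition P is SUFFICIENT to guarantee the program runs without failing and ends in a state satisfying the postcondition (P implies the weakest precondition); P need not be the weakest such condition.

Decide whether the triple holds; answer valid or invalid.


Working backward. After the program, the postcondition j - 4 == 3*j - j + 2 <==> y + y + 5 < 9 must hold; in canonical form it is j == -6 <==> 2*y < 4.
Before skip: j == -6 <==> 2*y < 4
Before j := y: y == -6 <==> 2*y < 4
The weakest precondition is y == -6 <==> 2*y < 4.
Check whether y == 5 implies it.
Every state satisfying the precondition satisfies the weakest precondition: the implication holds.
Answer: valid


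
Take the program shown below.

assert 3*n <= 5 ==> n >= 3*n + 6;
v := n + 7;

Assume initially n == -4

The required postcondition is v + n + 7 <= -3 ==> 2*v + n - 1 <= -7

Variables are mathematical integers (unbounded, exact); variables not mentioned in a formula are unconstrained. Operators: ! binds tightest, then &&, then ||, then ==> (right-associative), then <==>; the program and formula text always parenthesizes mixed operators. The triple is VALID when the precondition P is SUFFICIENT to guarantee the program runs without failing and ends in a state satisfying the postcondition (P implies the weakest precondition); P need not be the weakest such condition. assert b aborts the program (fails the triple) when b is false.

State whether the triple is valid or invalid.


Working backward. After the program, the postcondition v + n + 7 <= -3 ==> 2*v + n - 1 <= -7 must hold; in canonical form it is n + v <= -10 ==> n + 2*v <= -6.
Before v := n + 7: 2*n <= -17 ==> 3*n <= -20
Before assert 3*n <= 5 ==> n >= 3*n + 6: (3*n <= 5 ==> 2*n <= -6) && (2*n <= -17 ==> 3*n <= -20)
The weakest precondition is (3*n <= 5 ==> 2*n <= -6) && (2*n <= -17 ==> 3*n <= -20).
Check whether n == -4 implies it.
Every state satisfying the precondition satisfies the weakest precondition: the implication holds.
Answer: valid


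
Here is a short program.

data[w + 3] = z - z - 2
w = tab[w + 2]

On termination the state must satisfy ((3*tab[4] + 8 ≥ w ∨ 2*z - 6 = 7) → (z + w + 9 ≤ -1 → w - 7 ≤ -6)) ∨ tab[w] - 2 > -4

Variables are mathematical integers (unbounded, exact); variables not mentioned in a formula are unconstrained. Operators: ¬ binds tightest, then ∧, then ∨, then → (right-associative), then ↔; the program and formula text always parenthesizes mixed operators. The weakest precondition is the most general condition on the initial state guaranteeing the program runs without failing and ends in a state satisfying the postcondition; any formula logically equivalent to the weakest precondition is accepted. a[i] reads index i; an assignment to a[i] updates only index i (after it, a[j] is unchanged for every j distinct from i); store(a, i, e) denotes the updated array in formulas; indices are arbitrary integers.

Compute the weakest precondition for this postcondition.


Working backward. After the program, the postcondition ((3*tab[4] + 8 ≥ w ∨ 2*z - 6 = 7) → (z + w + 9 ≤ -1 → w - 7 ≤ -6)) ∨ tab[w] - 2 > -4 must hold; in canonical form it is ((3*tab[4] ≥ w - 8 ∨ 2*z = 13) → (w + z ≤ -10 → w ≤ 1)) ∨ tab[w] > -2.
Before w := tab[w + 2]: ((3*tab[4] ≥ tab[w + 2] - 8 ∨ 2*z = 13) → (tab[w + 2] + z ≤ -10 → tab[w + 2] ≤ 1)) ∨ tab[tab[w + 2]] > -2
Before data[w + 3] := z - z - 2: ((3*tab[4] ≥ tab[w + 2] - 8 ∨ 2*z = 13) → (tab[w + 2] + z ≤ -10 → tab[w + 2] ≤ 1)) ∨ tab[tab[w + 2]] > -2
Answer: WP = ((3*tab[4] ≥ tab[w + 2] - 8 ∨ 2*z = 13) → (tab[w + 2] + z ≤ -10 → tab[w + 2] ≤ 1)) ∨ tab[tab[w + 2]] > -2


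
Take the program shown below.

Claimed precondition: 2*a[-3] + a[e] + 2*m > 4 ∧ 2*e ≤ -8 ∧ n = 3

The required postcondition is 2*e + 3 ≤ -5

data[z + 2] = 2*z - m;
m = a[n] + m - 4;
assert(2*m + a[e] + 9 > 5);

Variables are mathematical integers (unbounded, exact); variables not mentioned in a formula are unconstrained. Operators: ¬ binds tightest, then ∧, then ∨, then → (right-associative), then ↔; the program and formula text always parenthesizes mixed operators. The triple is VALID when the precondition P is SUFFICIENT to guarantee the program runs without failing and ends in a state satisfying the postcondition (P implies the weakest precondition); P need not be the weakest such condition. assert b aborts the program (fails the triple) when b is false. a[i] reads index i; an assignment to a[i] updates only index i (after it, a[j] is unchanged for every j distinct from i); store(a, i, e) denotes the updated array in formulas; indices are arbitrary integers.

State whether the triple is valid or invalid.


Working backward. After the program, the postcondition 2*e + 3 ≤ -5 must hold; in canonical form it is 2*e ≤ -8.
Before assert 2*m + a[e] + 9 > 5: a[e] + 2*m > -4 ∧ 2*e ≤ -8
Before m := a[n] + m - 4: a[e] + 2*a[n] + 2*m > 4 ∧ 2*e ≤ -8
Before data[z + 2] := 2*z - m: a[e] + 2*a[n] + 2*m > 4 ∧ 2*e ≤ -8
The weakest precondition is a[e] + 2*a[n] + 2*m > 4 ∧ 2*e ≤ -8.
Check whether 2*a[-3] + a[e] + 2*m > 4 ∧ 2*e ≤ -8 ∧ n = 3 implies it.
Countermodel: at the initial state a = {[-4] = -1, [-3] = 15218, [3] = 0, elsewhere 15218}, e = -4, m = -15215, n = 3, the precondition holds but the weakest precondition fails.
Answer: invalid


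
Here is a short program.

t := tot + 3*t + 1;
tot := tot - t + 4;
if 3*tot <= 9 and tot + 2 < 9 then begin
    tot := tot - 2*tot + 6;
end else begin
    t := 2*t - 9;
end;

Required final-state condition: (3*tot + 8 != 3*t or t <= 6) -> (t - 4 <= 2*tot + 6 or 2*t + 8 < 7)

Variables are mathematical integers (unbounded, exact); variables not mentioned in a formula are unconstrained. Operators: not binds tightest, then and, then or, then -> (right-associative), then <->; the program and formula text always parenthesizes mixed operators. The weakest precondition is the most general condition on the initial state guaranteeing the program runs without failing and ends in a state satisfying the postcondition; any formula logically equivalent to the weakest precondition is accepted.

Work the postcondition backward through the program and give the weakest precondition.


Working backward. After the program, the postcondition (3*tot + 8 != 3*t or t <= 6) -> (t - 4 <= 2*tot + 6 or 2*t + 8 < 7) must hold; in canonical form it is (3*tot != 3*t - 8 or t <= 6) -> (t <= 2*tot + 10 or 2*t < -1).
Then branch requires (3*t + 3*tot != 26 or t <= 6) -> (t + 2*tot <= 22 or 2*t < -1); else branch requires (3*tot != 6*t - 35 or 2*t <= 15) -> (2*t <= 2*tot + 19 or 4*t < 17).
Before the if: ((3*tot <= 9 and tot < 7) -> ((3*t + 3*tot != 26 or t <= 6) -> (t + 2*tot <= 22 or 2*t < -1))) and ((not (3*tot <= 9 and tot < 7)) -> ((3*tot != 6*t - 35 or 2*t <= 15) -> (2*t <= 2*tot + 19 or 4*t < 17)))
Before tot := tot - t + 4: ((3*tot <= 3*t - 3 and tot < t + 3) -> ((3*tot != 14 or t <= 6) -> (2*tot <= t + 14 or 2*t < -1))) and ((not (3*tot <= 3*t - 3 and tot < t + 3)) -> ((3*tot != 9*t - 47 or 2*t <= 15) -> (4*t <= 2*tot + 27 or 4*t < 17)))
Before t := tot + 3*t + 1: ((9*t >= 0 and 3*t > -4) -> ((3*tot != 14 or 3*t + tot <= 5) -> (tot <= 3*t + 15 or 6*t + 2*tot < -3))) and ((not (9*t >= 0 and 3*t > -4)) -> ((27*t + 6*tot != 38 or 6*t + 2*tot <= 13) -> (12*t + 2*tot <= 23 or 12*t + 4*tot < 13)))
Answer: WP = ((9*t >= 0 and 3*t > -4) -> ((3*tot != 14 or 3*t + tot <= 5) -> (tot <= 3*t + 15 or 6*t + 2*tot < -3))) and ((not (9*t >= 0 and 3*t > -4)) -> ((27*t + 6*tot != 38 or 6*t + 2*tot <= 13) -> (12*t + 2*tot <= 23 or 12*t + 4*tot < 13)))


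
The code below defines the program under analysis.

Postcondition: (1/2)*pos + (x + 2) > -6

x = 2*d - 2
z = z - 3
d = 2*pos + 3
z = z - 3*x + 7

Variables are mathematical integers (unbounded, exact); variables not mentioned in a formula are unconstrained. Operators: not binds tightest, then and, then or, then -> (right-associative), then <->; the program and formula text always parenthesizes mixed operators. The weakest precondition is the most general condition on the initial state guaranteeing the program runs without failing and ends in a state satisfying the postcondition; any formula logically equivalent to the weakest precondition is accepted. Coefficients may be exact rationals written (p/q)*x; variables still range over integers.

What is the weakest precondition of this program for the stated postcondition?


Working backward. After the program, the postcondition (1/2)*pos + (x + 2) > -6 must hold; in canonical form it is (1/2)*pos + x > -8.
Before z := z - 3*x + 7: (1/2)*pos + x > -8
Before d := 2*pos + 3: (1/2)*pos + x > -8
Before z := z - 3: (1/2)*pos + x > -8
Before x := 2*d - 2: 2*d + (1/2)*pos > -6
Answer: WP = 2*d + (1/2)*pos > -6


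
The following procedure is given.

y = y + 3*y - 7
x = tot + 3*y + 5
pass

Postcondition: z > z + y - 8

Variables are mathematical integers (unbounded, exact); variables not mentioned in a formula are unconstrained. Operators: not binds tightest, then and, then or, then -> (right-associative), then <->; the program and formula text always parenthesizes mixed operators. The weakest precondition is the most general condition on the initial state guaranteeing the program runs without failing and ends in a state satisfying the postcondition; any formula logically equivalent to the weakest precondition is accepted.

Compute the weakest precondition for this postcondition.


Working backward. After the program, the postcondition z > z + y - 8 must hold; in canonical form it is y < 8.
Before skip: y < 8
Before x := tot + 3*y + 5: y < 8
Before y := y + 3*y - 7: 4*y < 15
Answer: WP = 4*y < 15


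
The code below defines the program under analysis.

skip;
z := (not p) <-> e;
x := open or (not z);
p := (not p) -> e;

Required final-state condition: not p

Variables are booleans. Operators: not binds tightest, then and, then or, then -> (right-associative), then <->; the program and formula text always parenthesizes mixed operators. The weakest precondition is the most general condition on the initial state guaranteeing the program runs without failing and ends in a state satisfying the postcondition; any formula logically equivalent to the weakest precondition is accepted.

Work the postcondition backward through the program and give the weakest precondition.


Working backward. After the program, not p must hold.
Before p := (not p) -> e: not ((not p) -> e)
Before x := open or (not z): not ((not p) -> e)
Before z := (not p) <-> e: not ((not p) -> e)
Before skip: not ((not p) -> e)
Answer: WP = not ((not p) -> e)


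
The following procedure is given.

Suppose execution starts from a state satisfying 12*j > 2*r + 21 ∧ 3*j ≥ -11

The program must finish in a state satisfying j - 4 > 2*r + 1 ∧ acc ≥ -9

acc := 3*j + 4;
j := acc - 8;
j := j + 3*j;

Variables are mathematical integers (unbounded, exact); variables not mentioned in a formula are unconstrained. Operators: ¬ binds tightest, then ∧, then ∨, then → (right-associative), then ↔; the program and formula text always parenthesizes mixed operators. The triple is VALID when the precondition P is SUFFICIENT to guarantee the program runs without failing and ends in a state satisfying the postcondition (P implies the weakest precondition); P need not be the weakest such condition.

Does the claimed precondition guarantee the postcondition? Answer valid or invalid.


Working backward. After the program, the postcondition j - 4 > 2*r + 1 ∧ acc ≥ -9 must hold; in canonical form it is j > 2*r + 5 ∧ acc ≥ -9.
Before j := j + 3*j: 4*j > 2*r + 5 ∧ acc ≥ -9
Before j := acc - 8: 4*acc > 2*r + 37 ∧ acc ≥ -9
Before acc := 3*j + 4: 12*j > 2*r + 21 ∧ 3*j ≥ -13
The weakest precondition is 12*j > 2*r + 21 ∧ 3*j ≥ -13.
Check whether 12*j > 2*r + 21 ∧ 3*j ≥ -11 implies it.
Every state satisfying the precondition satisfies the weakest precondition: the implication holds.
Answer: valid


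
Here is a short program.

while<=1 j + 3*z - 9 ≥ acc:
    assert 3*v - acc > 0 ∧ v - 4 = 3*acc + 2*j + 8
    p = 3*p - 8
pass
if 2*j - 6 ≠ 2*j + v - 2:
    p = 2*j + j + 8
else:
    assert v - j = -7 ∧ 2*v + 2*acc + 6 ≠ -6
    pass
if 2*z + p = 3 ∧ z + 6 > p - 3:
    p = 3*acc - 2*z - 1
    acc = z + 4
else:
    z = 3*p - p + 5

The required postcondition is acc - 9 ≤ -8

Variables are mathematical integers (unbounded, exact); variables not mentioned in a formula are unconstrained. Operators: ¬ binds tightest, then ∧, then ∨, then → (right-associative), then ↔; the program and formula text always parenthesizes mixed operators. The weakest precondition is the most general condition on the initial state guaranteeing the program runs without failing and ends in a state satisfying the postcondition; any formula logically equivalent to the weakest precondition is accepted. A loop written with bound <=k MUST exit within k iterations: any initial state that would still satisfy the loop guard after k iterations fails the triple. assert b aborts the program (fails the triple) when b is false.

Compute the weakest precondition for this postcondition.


Working backward. After the program, the postcondition acc - 9 ≤ -8 must hold; in canonical form it is acc ≤ 1.
Then branch requires z ≤ -3; else branch requires acc ≤ 1.
Before the if: ((p + 2*z = 3 ∧ z > p - 9) → z ≤ -3) ∧ ((¬(p + 2*z = 3 ∧ z > p - 9)) → acc ≤ 1)
Then branch requires ((3*j + 2*z = -5 ∧ z > 3*j - 1) → z ≤ -3) ∧ ((¬(3*j + 2*z = -5 ∧ z > 3*j - 1)) → acc ≤ 1); else branch requires v = j - 7 ∧ 2*acc + 2*v ≠ -12 ∧ ((p + 2*z = 3 ∧ z > p - 9) → z ≤ -3) ∧ ((¬(p + 2*z = 3 ∧ z > p - 9)) → acc ≤ 1).
Before the if: (v ≠ -4 → (((3*j + 2*z = -5 ∧ z > 3*j - 1) → z ≤ -3) ∧ ((¬(3*j + 2*z = -5 ∧ z > 3*j - 1)) → acc ≤ 1))) ∧ ((¬(v ≠ -4)) → (v = j - 7 ∧ 2*acc + 2*v ≠ -12 ∧ ((p + 2*z = 3 ∧ z > p - 9) → z ≤ -3) ∧ ((¬(p + 2*z = 3 ∧ z > p - 9)) → acc ≤ 1)))
Before skip: (v ≠ -4 → (((3*j + 2*z = -5 ∧ z > 3*j - 1) → z ≤ -3) ∧ ((¬(3*j + 2*z = -5 ∧ z > 3*j - 1)) → acc ≤ 1))) ∧ ((¬(v ≠ -4)) → (v = j - 7 ∧ 2*acc + 2*v ≠ -12 ∧ ((p + 2*z = 3 ∧ z > p - 9) → z ≤ -3) ∧ ((¬(p + 2*z = 3 ∧ z > p - 9)) → acc ≤ 1)))
Before the loop (bound <=1), unroll the exhaustion recursion (WP_0 = exit-now case; WP_j = one more guarded iteration, up to j = 1):
  WP_0: (¬(j + 3*z ≥ acc + 9)) ∧ (v ≠ -4 → (((3*j + 2*z = -5 ∧ z > 3*j - 1) → z ≤ -3) ∧ ((¬(3*j + 2*z = -5 ∧ z > 3*j - 1)) → acc ≤ 1))) ∧ ((¬(v ≠ -4)) → (v = j - 7 ∧ 2*acc + 2*v ≠ -12 ∧ ((p + 2*z = 3 ∧ z > p - 9) → z ≤ -3) ∧ ((¬(p + 2*z = 3 ∧ z > p - 9)) → acc ≤ 1)))
  WP_1: (j + 3*z ≥ acc + 9 → (3*v > acc ∧ v = 3*acc + 2*j + 12 ∧ (¬(j + 3*z ≥ acc + 9)) ∧ (v ≠ -4 → (((3*j + 2*z = -5 ∧ z > 3*j - 1) → z ≤ -3) ∧ ((¬(3*j + 2*z = -5 ∧ z > 3*j - 1)) → acc ≤ 1))) ∧ ((¬(v ≠ -4)) → (v = j - 7 ∧ 2*acc + 2*v ≠ -12 ∧ ((3*p + 2*z = 11 ∧ z > 3*p - 17) → z ≤ -3) ∧ ((¬(3*p + 2*z = 11 ∧ z > 3*p - 17)) → acc ≤ 1))))) ∧ ((¬(j + 3*z ≥ acc + 9)) → ((v ≠ -4 → (((3*j + 2*z = -5 ∧ z > 3*j - 1) → z ≤ -3) ∧ ((¬(3*j + 2*z = -5 ∧ z > 3*j - 1)) → acc ≤ 1))) ∧ ((¬(v ≠ -4)) → (v = j - 7 ∧ 2*acc + 2*v ≠ -12 ∧ ((p + 2*z = 3 ∧ z > p - 9) → z ≤ -3) ∧ ((¬(p + 2*z = 3 ∧ z > p - 9)) → acc ≤ 1)))))
So before the loop: (j + 3*z ≥ acc + 9 → (3*v > acc ∧ v = 3*acc + 2*j + 12 ∧ (¬(j + 3*z ≥ acc + 9)) ∧ (v ≠ -4 → (((3*j + 2*z = -5 ∧ z > 3*j - 1) → z ≤ -3) ∧ ((¬(3*j + 2*z = -5 ∧ z > 3*j - 1)) → acc ≤ 1))) ∧ ((¬(v ≠ -4)) → (v = j - 7 ∧ 2*acc + 2*v ≠ -12 ∧ ((3*p + 2*z = 11 ∧ z > 3*p - 17) → z ≤ -3) ∧ ((¬(3*p + 2*z = 11 ∧ z > 3*p - 17)) → acc ≤ 1))))) ∧ ((¬(j + 3*z ≥ acc + 9)) → ((v ≠ -4 → (((3*j + 2*z = -5 ∧ z > 3*j - 1) → z ≤ -3) ∧ ((¬(3*j + 2*z = -5 ∧ z > 3*j - 1)) → acc ≤ 1))) ∧ ((¬(v ≠ -4)) → (v = j - 7 ∧ 2*acc + 2*v ≠ -12 ∧ ((p + 2*z = 3 ∧ z > p - 9) → z ≤ -3) ∧ ((¬(p + 2*z = 3 ∧ z > p - 9)) → acc ≤ 1)))))
Answer: WP = (j + 3*z ≥ acc + 9 → (3*v > acc ∧ v = 3*acc + 2*j + 12 ∧ (¬(j + 3*z ≥ acc + 9)) ∧ (v ≠ -4 → (((3*j + 2*z = -5 ∧ z > 3*j - 1) → z ≤ -3) ∧ ((¬(3*j + 2*z = -5 ∧ z > 3*j - 1)) → acc ≤ 1))) ∧ ((¬(v ≠ -4)) → (v = j - 7 ∧ 2*acc + 2*v ≠ -12 ∧ ((3*p + 2*z = 11 ∧ z > 3*p - 17) → z ≤ -3) ∧ ((¬(3*p + 2*z = 11 ∧ z > 3*p - 17)) → acc ≤ 1))))) ∧ ((¬(j + 3*z ≥ acc + 9)) → ((v ≠ -4 → (((3*j + 2*z = -5 ∧ z > 3*j - 1) → z ≤ -3) ∧ ((¬(3*j + 2*z = -5 ∧ z > 3*j - 1)) → acc ≤ 1))) ∧ ((¬(v ≠ -4)) → (v = j - 7 ∧ 2*acc + 2*v ≠ -12 ∧ ((p + 2*z = 3 ∧ z > p - 9) → z ≤ -3) ∧ ((¬(p + 2*z = 3 ∧ z > p - 9)) → acc ≤ 1)))))


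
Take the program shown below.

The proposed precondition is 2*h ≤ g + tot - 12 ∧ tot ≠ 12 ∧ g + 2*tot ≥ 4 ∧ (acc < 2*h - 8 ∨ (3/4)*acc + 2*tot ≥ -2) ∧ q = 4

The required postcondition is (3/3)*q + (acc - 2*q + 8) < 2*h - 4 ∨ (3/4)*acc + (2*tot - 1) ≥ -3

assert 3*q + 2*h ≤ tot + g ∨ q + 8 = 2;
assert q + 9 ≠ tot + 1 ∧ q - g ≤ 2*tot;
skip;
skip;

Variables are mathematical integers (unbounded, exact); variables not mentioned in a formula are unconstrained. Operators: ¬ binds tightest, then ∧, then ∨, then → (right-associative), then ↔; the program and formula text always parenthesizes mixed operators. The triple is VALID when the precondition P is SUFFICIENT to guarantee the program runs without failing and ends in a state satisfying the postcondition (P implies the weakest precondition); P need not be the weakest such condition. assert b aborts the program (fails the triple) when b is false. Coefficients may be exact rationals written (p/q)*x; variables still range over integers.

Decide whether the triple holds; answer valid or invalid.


Working backward. After the program, the postcondition (3/3)*q + (acc - 2*q + 8) < 2*h - 4 ∨ (3/4)*acc + (2*tot - 1) ≥ -3 must hold; in canonical form it is acc < 2*h + q - 12 ∨ (3/4)*acc + 2*tot ≥ -2.
Before skip: acc < 2*h + q - 12 ∨ (3/4)*acc + 2*tot ≥ -2
Before skip: acc < 2*h + q - 12 ∨ (3/4)*acc + 2*tot ≥ -2
Before assert q + 9 ≠ tot + 1 ∧ q - g ≤ 2*tot: q ≠ tot - 8 ∧ q ≤ g + 2*tot ∧ (acc < 2*h + q - 12 ∨ (3/4)*acc + 2*tot ≥ -2)
Before assert 3*q + 2*h ≤ tot + g ∨ q + 8 = 2: (2*h + 3*q ≤ g + tot ∨ q = -6) ∧ q ≠ tot - 8 ∧ q ≤ g + 2*tot ∧ (acc < 2*h + q - 12 ∨ (3/4)*acc + 2*tot ≥ -2)
The weakest precondition is (2*h + 3*q ≤ g + tot ∨ q = -6) ∧ q ≠ tot - 8 ∧ q ≤ g + 2*tot ∧ (acc < 2*h + q - 12 ∨ (3/4)*acc + 2*tot ≥ -2).
Check whether 2*h ≤ g + tot - 12 ∧ tot ≠ 12 ∧ g + 2*tot ≥ 4 ∧ (acc < 2*h - 8 ∨ (3/4)*acc + 2*tot ≥ -2) ∧ q = 4 implies it.
Every state satisfying the precondition satisfies the weakest precondition: the implication holds.
Answer: valid


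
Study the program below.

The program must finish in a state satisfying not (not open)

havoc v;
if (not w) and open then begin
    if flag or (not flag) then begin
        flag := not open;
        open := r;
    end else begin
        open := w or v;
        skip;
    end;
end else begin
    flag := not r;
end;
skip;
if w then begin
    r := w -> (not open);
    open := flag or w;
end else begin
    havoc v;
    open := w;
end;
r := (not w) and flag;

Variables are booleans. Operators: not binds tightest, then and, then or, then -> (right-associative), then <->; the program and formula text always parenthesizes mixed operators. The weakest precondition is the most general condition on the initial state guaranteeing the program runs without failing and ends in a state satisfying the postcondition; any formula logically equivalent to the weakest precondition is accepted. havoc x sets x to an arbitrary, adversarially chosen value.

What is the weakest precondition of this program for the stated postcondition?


Working backward. After the program, the postcondition not (not open) must hold; in canonical form it is open.
Before r := (not w) and flag: open
Then branch requires flag or w; else branch requires w.
Before the if: (w -> (flag or w)) and ((not w) -> w)
Before skip: (w -> (flag or w)) and ((not w) -> w)
Then branch requires (w -> ((not open) or w)) and ((not w) -> w); else branch requires (w -> ((not r) or w)) and ((not w) -> w).
Before the if: (((not w) and open) -> ((w -> ((not open) or w)) and ((not w) -> w))) and ((not ((not w) and open)) -> ((w -> ((not r) or w)) and ((not w) -> w)))
Before havoc v: (((not w) and open) -> ((w -> ((not open) or w)) and ((not w) -> w))) and ((not ((not w) and open)) -> ((w -> ((not r) or w)) and ((not w) -> w)))
Answer: WP = (((not w) and open) -> ((w -> ((not open) or w)) and ((not w) -> w))) and ((not ((not w) and open)) -> ((w -> ((not r) or w)) and ((not w) -> w)))


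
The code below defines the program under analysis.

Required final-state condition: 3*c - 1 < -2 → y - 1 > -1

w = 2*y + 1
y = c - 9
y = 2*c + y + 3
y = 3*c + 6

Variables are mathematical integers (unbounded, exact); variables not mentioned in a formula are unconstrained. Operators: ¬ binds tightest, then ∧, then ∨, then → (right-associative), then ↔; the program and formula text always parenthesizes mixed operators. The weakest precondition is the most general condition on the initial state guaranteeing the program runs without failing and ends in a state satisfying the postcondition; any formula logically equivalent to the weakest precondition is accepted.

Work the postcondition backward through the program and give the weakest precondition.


Working backward. After the program, the postcondition 3*c - 1 < -2 → y - 1 > -1 must hold; in canonical form it is 3*c < -1 → y > 0.
Before y := 3*c + 6: 3*c < -1 → 3*c > -6
Before y := 2*c + y + 3: 3*c < -1 → 3*c > -6
Before y := c - 9: 3*c < -1 → 3*c > -6
Before w := 2*y + 1: 3*c < -1 → 3*c > -6
Answer: WP = 3*c < -1 → 3*c > -6


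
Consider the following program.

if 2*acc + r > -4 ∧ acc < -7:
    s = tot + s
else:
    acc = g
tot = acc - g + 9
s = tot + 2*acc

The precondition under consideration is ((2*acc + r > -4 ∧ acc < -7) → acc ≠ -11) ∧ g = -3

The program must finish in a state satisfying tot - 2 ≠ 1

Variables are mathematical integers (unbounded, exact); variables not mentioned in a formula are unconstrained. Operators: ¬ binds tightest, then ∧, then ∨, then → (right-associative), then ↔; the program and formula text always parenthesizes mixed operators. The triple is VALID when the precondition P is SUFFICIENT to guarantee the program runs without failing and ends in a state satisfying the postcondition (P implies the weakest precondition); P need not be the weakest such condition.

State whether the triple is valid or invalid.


Working backward. After the program, the postcondition tot - 2 ≠ 1 must hold; in canonical form it is tot ≠ 3.
Before s := tot + 2*acc: tot ≠ 3
Before tot := acc - g + 9: acc ≠ g - 6
Then branch requires acc ≠ g - 6; else branch requires true.
Before the if: (2*acc + r > -4 ∧ acc < -7) → acc ≠ g - 6
The weakest precondition is (2*acc + r > -4 ∧ acc < -7) → acc ≠ g - 6.
Check whether ((2*acc + r > -4 ∧ acc < -7) → acc ≠ -11) ∧ g = -3 implies it.
Countermodel: at the initial state acc = -9, g = -3, r = 15, the precondition holds but the weakest precondition fails.
Answer: invalid


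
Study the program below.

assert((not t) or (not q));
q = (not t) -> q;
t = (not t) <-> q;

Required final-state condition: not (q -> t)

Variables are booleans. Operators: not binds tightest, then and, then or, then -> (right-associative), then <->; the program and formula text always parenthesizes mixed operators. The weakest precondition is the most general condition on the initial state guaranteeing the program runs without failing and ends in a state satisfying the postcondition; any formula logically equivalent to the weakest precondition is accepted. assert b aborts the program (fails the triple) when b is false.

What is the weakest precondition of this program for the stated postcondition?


Working backward. After the program, not (q -> t) must hold.
Before t := (not t) <-> q: not (q -> ((not t) <-> q))
Before q := (not t) -> q: not (((not t) -> q) -> ((not t) <-> ((not t) -> q)))
Before assert (not t) or (not q): ((not t) or (not q)) and (not (((not t) -> q) -> ((not t) <-> ((not t) -> q))))
Answer: WP = ((not t) or (not q)) and (not (((not t) -> q) -> ((not t) <-> ((not t) -> q))))


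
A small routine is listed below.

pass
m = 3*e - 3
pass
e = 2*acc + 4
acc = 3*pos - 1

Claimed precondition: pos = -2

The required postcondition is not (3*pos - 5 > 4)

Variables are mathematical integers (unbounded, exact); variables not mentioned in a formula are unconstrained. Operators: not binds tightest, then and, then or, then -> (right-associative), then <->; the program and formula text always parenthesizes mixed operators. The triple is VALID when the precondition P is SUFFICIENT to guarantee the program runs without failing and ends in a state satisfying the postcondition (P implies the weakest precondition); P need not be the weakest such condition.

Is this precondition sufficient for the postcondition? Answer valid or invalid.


Working backward. After the program, the postcondition not (3*pos - 5 > 4) must hold; in canonical form it is not (3*pos > 9).
Before acc := 3*pos - 1: not (3*pos > 9)
Before e := 2*acc + 4: not (3*pos > 9)
Before skip: not (3*pos > 9)
Before m := 3*e - 3: not (3*pos > 9)
Before skip: not (3*pos > 9)
The weakest precondition is not (3*pos > 9).
Check whether pos = -2 implies it.
Every state satisfying the precondition satisfies the weakest precondition: the implication holds.
Answer: valid


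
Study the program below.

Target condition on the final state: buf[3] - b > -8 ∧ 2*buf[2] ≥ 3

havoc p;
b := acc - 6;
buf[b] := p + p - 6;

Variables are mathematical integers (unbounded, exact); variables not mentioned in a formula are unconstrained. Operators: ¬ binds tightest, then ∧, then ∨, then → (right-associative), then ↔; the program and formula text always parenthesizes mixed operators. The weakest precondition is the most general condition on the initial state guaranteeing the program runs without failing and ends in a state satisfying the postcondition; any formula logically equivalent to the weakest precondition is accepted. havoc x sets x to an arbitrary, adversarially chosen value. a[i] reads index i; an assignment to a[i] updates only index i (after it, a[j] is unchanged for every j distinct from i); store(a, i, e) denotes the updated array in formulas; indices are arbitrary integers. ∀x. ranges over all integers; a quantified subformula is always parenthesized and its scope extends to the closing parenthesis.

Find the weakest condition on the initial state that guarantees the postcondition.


Working backward. After the program, the postcondition buf[3] - b > -8 ∧ 2*buf[2] ≥ 3 must hold; in canonical form it is buf[3] > b - 8 ∧ 2*buf[2] ≥ 3.
Before buf[b] := p + p - 6: store(buf, b, 2*p - 6)[3] > b - 8 ∧ 2*store(buf, b, 2*p - 6)[2] ≥ 3
Before b := acc - 6: store(buf, acc - 6, 2*p - 6)[3] > acc - 14 ∧ 2*store(buf, acc - 6, 2*p - 6)[2] ≥ 3
Before havoc p: ∀p_1. (store(buf, acc - 6, 2*p_1 - 6)[3] > acc - 14 ∧ 2*store(buf, acc - 6, 2*p_1 - 6)[2] ≥ 3)
Answer: WP = ∀p_1. (store(buf, acc - 6, 2*p_1 - 6)[3] > acc - 14 ∧ 2*store(buf, acc - 6, 2*p_1 - 6)[2] ≥ 3)
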